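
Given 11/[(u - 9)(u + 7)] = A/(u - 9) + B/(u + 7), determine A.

Cover-up at u = 9: A = 11/(9 + 7) = 11/16


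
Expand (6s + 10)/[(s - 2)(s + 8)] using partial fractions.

At s=2: P = (6·2 + 10)/(2 + 8) = 11/5. At s=-8: Q = (6·(-8) + 10)/(-8 - 2) = 19/5
Result: (11/5)/(s - 2) + (19/5)/(s + 8)


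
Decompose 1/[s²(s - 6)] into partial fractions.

Cover-up at s=6: C = 1/(6 - 0)² = 1/36. Cover-up at s=0: B = 1/(0 - 6) = -1/6. Comparing s² coeff: A = -C = -1/36
Result: (-1/36)/s - (1/6)/s² + (1/36)/(s - 6)


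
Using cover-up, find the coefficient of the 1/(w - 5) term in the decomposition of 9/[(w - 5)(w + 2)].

Cover (w - 5), set w=5: 9/((w + 2) at w=5) = 9/(7) = 9/7


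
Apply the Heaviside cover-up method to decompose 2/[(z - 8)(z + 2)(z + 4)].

Cover (z - 8), z=8: α = 2/[(8 + 2)(8 + 4)] = 1/60. Cover (z + 2), z=-2: β = 2/[(-2 - 8)(-2 + 4)] = -1/10. Cover (z + 4), z=-4: γ = 2/[(-4 - 8)(-4 + 2)] = 1/12.
Result: (1/60)/(z - 8) - (1/10)/(z + 2) + (1/12)/(z + 4)


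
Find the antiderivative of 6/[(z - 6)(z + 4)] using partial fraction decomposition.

Decompose: 6/[(z - 6)(z + 4)] = (3/5)/(z - 6) - (3/5)/(z + 4). Integrate each term: (3/5) ln|(z - 6)| - (3/5) ln|(z + 4)| + C


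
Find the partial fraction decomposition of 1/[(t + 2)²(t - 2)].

Cover-up at t=2: C = 1/(2 + 2)² = 1/16. Cover-up at t=-2: B = 1/(-2 - 2) = -1/4. Comparing t² coeff: A = -C = -1/16
Result: (-1/16)/(t + 2) - (1/4)/(t + 2)² + (1/16)/(t - 2)


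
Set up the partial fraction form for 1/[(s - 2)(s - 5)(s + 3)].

Three distinct linear factors: P/(s - 2) + Q/(s - 5) + R/(s + 3)


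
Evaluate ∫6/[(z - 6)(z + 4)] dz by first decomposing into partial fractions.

Decompose: 6/[(z - 6)(z + 4)] = (3/5)/(z - 6) - (3/5)/(z + 4). Integrate each term: (3/5) ln|(z - 6)| - (3/5) ln|(z + 4)| + C


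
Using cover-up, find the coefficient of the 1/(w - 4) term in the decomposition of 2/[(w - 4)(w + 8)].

Cover (w - 4), set w=4: 2/((w + 8) at w=4) = 2/(12) = 1/6


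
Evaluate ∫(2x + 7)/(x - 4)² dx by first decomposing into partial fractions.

Decompose: α = 2, β = 2·4 + 7 = 15, so (2x + 7)/(x - 4)² = 2/(x - 4) + 15/(x - 4)². Integrate: ∫ α/(x - 4) dx = 2 ln|(x - 4)|; ∫ β/(x - 4)² dx = -15/(x - 4). Sum: 2 ln|(x - 4)| - 15/(x - 4) + C


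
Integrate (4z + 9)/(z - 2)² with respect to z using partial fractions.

Decompose: α = 4, β = 4·2 + 9 = 17, so (4z + 9)/(z - 2)² = 4/(z - 2) + 17/(z - 2)². Integrate: ∫ α/(z - 2) dz = 4 ln|(z - 2)|; ∫ β/(z - 2)² dz = -17/(z - 2). Sum: 4 ln|(z - 2)| - 17/(z - 2) + C


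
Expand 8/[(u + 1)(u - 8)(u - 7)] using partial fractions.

Using cover-up method: α = 1/9, β = 8/9, γ = -1
Result: (1/9)/(u + 1) + (8/9)/(u - 8) - 1/(u - 7)


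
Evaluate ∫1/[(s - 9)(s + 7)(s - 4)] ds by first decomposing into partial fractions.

Cover-up: A = 1/80, B = 1/176, C = -1/55. Decomposition: (1/80)/(s - 9) + (1/176)/(s + 7) - (1/55)/(s - 4). Integrate each term: (1/80) ln|(s - 9)| + (1/176) ln|(s + 7)| - (1/55) ln|(s - 4)| + C


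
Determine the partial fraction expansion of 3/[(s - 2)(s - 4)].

3/(s - 2)(s - 4) = α/(s - 2) + β/(s - 4). α = 3/(2 - 4) = -3/2, β = 3/(4 - 2) = 3/2
Result: (-3/2)/(s - 2) + (3/2)/(s - 4)


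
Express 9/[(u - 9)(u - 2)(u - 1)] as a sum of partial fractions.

Using cover-up method: α = 9/56, β = -9/7, γ = 9/8
Result: (9/56)/(u - 9) - (9/7)/(u - 2) + (9/8)/(u - 1)


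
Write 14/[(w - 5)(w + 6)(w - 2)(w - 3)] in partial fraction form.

Using Heaviside cover-up: (7/33)/(w - 5) - (7/396)/(w + 6) + (7/12)/(w - 2) - (7/9)/(w - 3)


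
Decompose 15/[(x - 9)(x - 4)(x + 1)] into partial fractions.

Using cover-up method: P = 3/10, Q = -3/5, R = 3/10
Result: (3/10)/(x - 9) - (3/5)/(x - 4) + (3/10)/(x + 1)


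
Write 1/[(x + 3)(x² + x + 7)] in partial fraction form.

Cover-up at x = -3: α = 1/((-3)² + 1·(-3) + 7) = 1/13. Then β = -α = -1/13, γ = -α·(1 - 3) = 2/13
Result: (1/13)/(x + 3) - ((1/13)x - 2/13)/(x² + x + 7)


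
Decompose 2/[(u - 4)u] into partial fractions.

2/(u - 4)u = P/(u - 4) + Q/u. P = 2/(4 - 0) = 1/2, Q = 2/(0 - 4) = -1/2
Result: (1/2)/(u - 4) - (1/2)/u


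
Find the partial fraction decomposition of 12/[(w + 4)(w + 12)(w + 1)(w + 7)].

Using Heaviside cover-up: (-1/6)/(w + 4) - (3/110)/(w + 12) + (2/33)/(w + 1) + (2/15)/(w + 7)


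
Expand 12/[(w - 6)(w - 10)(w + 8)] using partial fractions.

Using cover-up method: A = -3/14, B = 1/6, C = 1/21
Result: (-3/14)/(w - 6) + (1/6)/(w - 10) + (1/21)/(w + 8)


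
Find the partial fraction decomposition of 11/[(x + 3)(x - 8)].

11/(x + 3)(x - 8) = α/(x + 3) + β/(x - 8). α = 11/(-3 - 8) = -1, β = 11/(8 + 3) = 1
Result: -1/(x + 3) + 1/(x - 8)


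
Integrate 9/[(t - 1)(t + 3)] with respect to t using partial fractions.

Decompose: 9/[(t - 1)(t + 3)] = (9/4)/(t - 1) - (9/4)/(t + 3). Integrate each term: (9/4) ln|(t - 1)| - (9/4) ln|(t + 3)| + C


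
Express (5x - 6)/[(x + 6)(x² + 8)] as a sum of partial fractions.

At x=-6: A = (5·(-6) - 6)/((-6)² + 8) = -9/11. B = -A = 9/11, C = 5 - (-6)·A = 1/11
Result: (-9/11)/(x + 6) + ((9/11)x + 1/11)/(x² + 8)


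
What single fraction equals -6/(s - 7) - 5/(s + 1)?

Common denominator (s - 7)(s + 1). Numerator: -6(s + 1) - 5(s - 7) = (-6s - 6) - (5s - 35) = -11s + 29
Result: (-11s + 29)/[(s - 7)(s + 1)]


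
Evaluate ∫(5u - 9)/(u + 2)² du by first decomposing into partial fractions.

Decompose: P = 5, Q = 5·(-2) - 9 = -19, so (5u - 9)/(u + 2)² = 5/(u + 2) - 19/(u + 2)². Integrate: ∫ P/(u + 2) du = 5 ln|(u + 2)|; ∫ Q/(u + 2)² du = 19/(u + 2). Sum: 5 ln|(u + 2)| + 19/(u + 2) + C


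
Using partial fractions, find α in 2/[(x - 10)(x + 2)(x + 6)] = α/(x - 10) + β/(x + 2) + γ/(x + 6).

Cover-up at x = 10: α = 2/[(10 + 2)(10 + 6)] = 2/[(12)(16)] = 2/192 = 1/96


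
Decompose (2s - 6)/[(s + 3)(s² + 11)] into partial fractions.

At s=-3: α = (2·(-3) - 6)/((-3)² + 11) = -3/5. β = -α = 3/5, γ = 2 - (-3)·α = 1/5
Result: (-3/5)/(s + 3) + ((3/5)s + 1/5)/(s² + 11)


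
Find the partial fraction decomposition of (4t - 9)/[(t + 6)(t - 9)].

At t=-6: α = (4·(-6) - 9)/(-6 - 9) = 11/5. At t=9: β = (4·9 - 9)/(9 + 6) = 9/5
Result: (11/5)/(t + 6) + (9/5)/(t - 9)


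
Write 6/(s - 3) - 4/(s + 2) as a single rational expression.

Common denominator (s - 3)(s + 2). Numerator: 6(s + 2) - 4(s - 3) = (6s + 12) - (4s - 12) = 2s + 24
Result: (2s + 24)/[(s - 3)(s + 2)]


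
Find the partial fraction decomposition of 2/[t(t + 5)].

2/t(t + 5) = A/t + B/(t + 5). A = 2/(0 + 5) = 2/5, B = 2/(-5 - 0) = -2/5
Result: (2/5)/t - (2/5)/(t + 5)


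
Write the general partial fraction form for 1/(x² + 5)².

Repeated quadratic factor: (αx + β)/(x² + 5) + (γx + δ)/(x² + 5)²


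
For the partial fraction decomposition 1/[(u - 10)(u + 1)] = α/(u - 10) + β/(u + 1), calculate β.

Cover-up at u = -1: β = 1/(-1 - 10) = -1/11


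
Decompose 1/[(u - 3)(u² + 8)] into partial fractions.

Cover-up at u = 3: α = 1/(3² + 8) = 1/17. Then β = -α = -1/17, γ = -α·(0 + 3) = -3/17
Result: (1/17)/(u - 3) - ((1/17)u + 3/17)/(u² + 8)


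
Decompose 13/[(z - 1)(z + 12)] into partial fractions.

13/(z - 1)(z + 12) = P/(z - 1) + Q/(z + 12). P = 13/(1 + 12) = 1, Q = 13/(-12 - 1) = -1
Result: 1/(z - 1) - 1/(z + 12)


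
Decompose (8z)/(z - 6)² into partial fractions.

(8z) = A(z - 6) + B. At z = 6: B = 8·6 + 0 = 48. Coeff of z: A = 8
Result: 8/(z - 6) + 48/(z - 6)²


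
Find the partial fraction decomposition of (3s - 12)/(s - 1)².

(3s - 12) = P(s - 1) + Q. At s = 1: Q = 3·1 - 12 = -9. Coeff of s: P = 3
Result: 3/(s - 1) - 9/(s - 1)²


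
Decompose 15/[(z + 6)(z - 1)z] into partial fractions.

Using cover-up method: P = 5/14, Q = 15/7, R = -5/2
Result: (5/14)/(z + 6) + (15/7)/(z - 1) - (5/2)/z


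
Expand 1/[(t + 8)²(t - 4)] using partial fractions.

Cover-up at t=4: γ = 1/(4 + 8)² = 1/144. Cover-up at t=-8: β = 1/(-8 - 4) = -1/12. Comparing t² coeff: α = -γ = -1/144
Result: (-1/144)/(t + 8) - (1/12)/(t + 8)² + (1/144)/(t - 4)


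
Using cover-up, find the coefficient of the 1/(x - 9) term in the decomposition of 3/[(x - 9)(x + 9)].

Cover (x - 9), set x=9: 3/((x + 9) at x=9) = 3/(18) = 1/6


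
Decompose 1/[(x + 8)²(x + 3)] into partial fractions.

Cover-up at x=-3: C = 1/(-3 + 8)² = 1/25. Cover-up at x=-8: B = 1/(-8 + 3) = -1/5. Comparing x² coeff: A = -C = -1/25
Result: (-1/25)/(x + 8) - (1/5)/(x + 8)² + (1/25)/(x + 3)


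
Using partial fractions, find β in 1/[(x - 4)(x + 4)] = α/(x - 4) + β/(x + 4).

Cover-up at x = -4: β = 1/(-4 - 4) = -1/8


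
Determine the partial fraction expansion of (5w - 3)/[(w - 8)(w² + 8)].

At w=8: P = (5·8 - 3)/(8² + 8) = 37/72. Q = -P = -37/72, R = 5 - 8·P = 8/9
Result: (37/72)/(w - 8) - ((37/72)w - 8/9)/(w² + 8)


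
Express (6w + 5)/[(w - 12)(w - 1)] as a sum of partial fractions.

At w=12: P = (6·12 + 5)/(12 - 1) = 7. At w=1: Q = (6·1 + 5)/(1 - 12) = -1
Result: 7/(w - 12) - 1/(w - 1)


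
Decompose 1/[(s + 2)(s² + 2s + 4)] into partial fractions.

Cover-up at s = -2: A = 1/((-2)² + 2·(-2) + 4) = 1/4. Then B = -A = -1/4, C = -A·(2 - 2) = 0
Result: (1/4)/(s + 2) - ((1/4)s)/(s² + 2s + 4)


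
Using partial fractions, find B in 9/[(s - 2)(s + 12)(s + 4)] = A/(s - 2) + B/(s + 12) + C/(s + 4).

Cover-up at s = -12: B = 9/[(-12 - 2)(-12 + 4)] = 9/[(-14)(-8)] = 9/112


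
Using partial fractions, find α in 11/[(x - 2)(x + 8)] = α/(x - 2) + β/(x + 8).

Cover-up at x = 2: α = 11/(2 + 8) = 11/10


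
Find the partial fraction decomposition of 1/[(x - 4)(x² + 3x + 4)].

Cover-up at x = 4: α = 1/(4² + 3·4 + 4) = 1/32. Then β = -α = -1/32, γ = -α·(3 + 4) = -7/32
Result: (1/32)/(x - 4) - ((1/32)x + 7/32)/(x² + 3x + 4)


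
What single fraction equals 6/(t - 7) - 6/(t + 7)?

Common denominator (t - 7)(t + 7). Numerator: 6(t + 7) - 6(t - 7) = (6t + 42) - (6t - 42) = 84
Result: (84)/[(t - 7)(t + 7)]


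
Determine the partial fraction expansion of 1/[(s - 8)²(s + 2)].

Cover-up at s=-2: γ = 1/(-2 - 8)² = 1/100. Cover-up at s=8: β = 1/(8 + 2) = 1/10. Comparing s² coeff: α = -γ = -1/100
Result: (-1/100)/(s - 8) + (1/10)/(s - 8)² + (1/100)/(s + 2)


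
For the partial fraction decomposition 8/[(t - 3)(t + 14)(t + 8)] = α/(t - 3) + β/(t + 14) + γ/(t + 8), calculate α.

Cover-up at t = 3: α = 8/[(3 + 14)(3 + 8)] = 8/[(17)(11)] = 8/187


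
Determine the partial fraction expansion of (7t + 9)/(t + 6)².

(7t + 9) = A(t + 6) + B. At t = -6: B = 7·(-6) + 9 = -33. Coeff of t: A = 7
Result: 7/(t + 6) - 33/(t + 6)²


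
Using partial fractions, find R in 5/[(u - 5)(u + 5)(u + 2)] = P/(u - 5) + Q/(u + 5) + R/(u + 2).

Cover-up at u = -2: R = 5/[(-2 - 5)(-2 + 5)] = 5/[(-7)(3)] = -5/21


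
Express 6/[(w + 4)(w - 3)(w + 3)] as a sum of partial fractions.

Using cover-up method: α = 6/7, β = 1/7, γ = -1
Result: (6/7)/(w + 4) + (1/7)/(w - 3) - 1/(w + 3)


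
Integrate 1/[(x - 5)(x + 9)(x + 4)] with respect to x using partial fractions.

Cover-up: A = 1/126, B = 1/70, C = -1/45. Decomposition: (1/126)/(x - 5) + (1/70)/(x + 9) - (1/45)/(x + 4). Integrate each term: (1/126) ln|(x - 5)| + (1/70) ln|(x + 9)| - (1/45) ln|(x + 4)| + C


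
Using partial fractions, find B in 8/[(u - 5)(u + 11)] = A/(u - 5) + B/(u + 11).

Cover-up at u = -11: B = 8/(-11 - 5) = -8/16 = -1/2


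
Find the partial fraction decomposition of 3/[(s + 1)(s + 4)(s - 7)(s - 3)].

Using Heaviside cover-up: (1/32)/(s + 1) - (1/77)/(s + 4) + (3/352)/(s - 7) - (3/112)/(s - 3)


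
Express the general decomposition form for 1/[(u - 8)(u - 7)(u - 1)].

Three distinct linear factors: α/(u - 8) + β/(u - 7) + γ/(u - 1)


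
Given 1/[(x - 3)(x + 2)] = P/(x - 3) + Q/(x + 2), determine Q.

Cover-up at x = -2: Q = 1/(-2 - 3) = -1/5


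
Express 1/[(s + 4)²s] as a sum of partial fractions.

Cover-up at s=0: γ = 1/(0 + 4)² = 1/16. Cover-up at s=-4: β = 1/(-4 - 0) = -1/4. Comparing s² coeff: α = -γ = -1/16
Result: (-1/16)/(s + 4) - (1/4)/(s + 4)² + (1/16)/s


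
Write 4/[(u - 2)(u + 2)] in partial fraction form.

4/(u - 2)(u + 2) = A/(u - 2) + B/(u + 2). A = 4/(2 + 2) = 1, B = 4/(-2 - 2) = -1
Result: 1/(u - 2) - 1/(u + 2)


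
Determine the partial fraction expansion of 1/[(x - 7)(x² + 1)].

Cover-up at x = 7: α = 1/(7² + 1) = 1/50. Then β = -α = -1/50, γ = -α·(0 + 7) = -7/50
Result: (1/50)/(x - 7) - ((1/50)x + 7/50)/(x² + 1)


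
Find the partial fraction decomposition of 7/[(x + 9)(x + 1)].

7/(x + 9)(x + 1) = α/(x + 9) + β/(x + 1). α = 7/(-9 + 1) = -7/8, β = 7/(-1 + 9) = 7/8
Result: (-7/8)/(x + 9) + (7/8)/(x + 1)


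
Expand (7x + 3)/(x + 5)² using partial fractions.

(7x + 3) = P(x + 5) + Q. At x = -5: Q = 7·(-5) + 3 = -32. Coeff of x: P = 7
Result: 7/(x + 5) - 32/(x + 5)²


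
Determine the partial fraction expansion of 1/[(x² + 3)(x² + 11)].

Coefficient matching gives P = R = 0, Q = 1/(11-3) = 1/8, S = -Q = -1/8
Result: (1/8)/(x² + 3) - (1/8)/(x² + 11)


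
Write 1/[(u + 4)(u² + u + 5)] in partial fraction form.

Cover-up at u = -4: P = 1/((-4)² + 1·(-4) + 5) = 1/17. Then Q = -P = -1/17, R = -P·(1 - 4) = 3/17
Result: (1/17)/(u + 4) - ((1/17)u - 3/17)/(u² + u + 5)


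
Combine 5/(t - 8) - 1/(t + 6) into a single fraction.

Common denominator (t - 8)(t + 6). Numerator: 5(t + 6) - 1(t - 8) = (5t + 30) - (t - 8) = 4t + 38
Result: (4t + 38)/[(t - 8)(t + 6)]


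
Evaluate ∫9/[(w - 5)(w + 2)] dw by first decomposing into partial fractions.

Decompose: 9/[(w - 5)(w + 2)] = (9/7)/(w - 5) - (9/7)/(w + 2). Integrate each term: (9/7) ln|(w - 5)| - (9/7) ln|(w + 2)| + C


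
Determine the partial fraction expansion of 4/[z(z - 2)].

4/z(z - 2) = α/z + β/(z - 2). α = 4/(0 - 2) = -2, β = 4/(2 - 0) = 2
Result: -2/z + 2/(z - 2)


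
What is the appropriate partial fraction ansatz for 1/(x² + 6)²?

Repeated quadratic factor: (Ax + B)/(x² + 6) + (Cx + D)/(x² + 6)²


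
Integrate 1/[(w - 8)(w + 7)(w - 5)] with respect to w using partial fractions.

Cover-up: A = 1/45, B = 1/180, C = -1/36. Decomposition: (1/45)/(w - 8) + (1/180)/(w + 7) - (1/36)/(w - 5). Integrate each term: (1/45) ln|(w - 8)| + (1/180) ln|(w + 7)| - (1/36) ln|(w - 5)| + C


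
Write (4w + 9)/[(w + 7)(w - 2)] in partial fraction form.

At w=-7: α = (4·(-7) + 9)/(-7 - 2) = 19/9. At w=2: β = (4·2 + 9)/(2 + 7) = 17/9
Result: (19/9)/(w + 7) + (17/9)/(w - 2)


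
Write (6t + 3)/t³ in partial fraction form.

(6t + 3) = αt² + βt + γ. At t = 0: γ = 6·0 + 3 = 3. Coefficients: α = 0, β = 6
Result: 6/t² + 3/t³


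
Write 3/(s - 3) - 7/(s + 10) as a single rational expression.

Common denominator (s - 3)(s + 10). Numerator: 3(s + 10) - 7(s - 3) = (3s + 30) - (7s - 21) = -4s + 51
Result: (-4s + 51)/[(s - 3)(s + 10)]


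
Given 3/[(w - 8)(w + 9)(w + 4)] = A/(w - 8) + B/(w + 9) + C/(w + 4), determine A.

Cover-up at w = 8: A = 3/[(8 + 9)(8 + 4)] = 3/[(17)(12)] = 3/204 = 1/68


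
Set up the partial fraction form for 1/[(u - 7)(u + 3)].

Distinct linear factors: α/(u - 7) + β/(u + 3)


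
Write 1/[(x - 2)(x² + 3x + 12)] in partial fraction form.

Cover-up at x = 2: P = 1/(2² + 3·2 + 12) = 1/22. Then Q = -P = -1/22, R = -P·(3 + 2) = -5/22
Result: (1/22)/(x - 2) - ((1/22)x + 5/22)/(x² + 3x + 12)


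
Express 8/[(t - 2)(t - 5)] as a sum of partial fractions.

8/(t - 2)(t - 5) = A/(t - 2) + B/(t - 5). A = 8/(2 - 5) = -8/3, B = 8/(5 - 2) = 8/3
Result: (-8/3)/(t - 2) + (8/3)/(t - 5)


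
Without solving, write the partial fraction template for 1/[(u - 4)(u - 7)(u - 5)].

Three distinct linear factors: α/(u - 4) + β/(u - 7) + γ/(u - 5)


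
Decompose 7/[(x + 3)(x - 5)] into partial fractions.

7/(x + 3)(x - 5) = α/(x + 3) + β/(x - 5). α = 7/(-3 - 5) = -7/8, β = 7/(5 + 3) = 7/8
Result: (-7/8)/(x + 3) + (7/8)/(x - 5)


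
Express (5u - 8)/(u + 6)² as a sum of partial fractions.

(5u - 8) = α(u + 6) + β. At u = -6: β = 5·(-6) - 8 = -38. Coeff of u: α = 5
Result: 5/(u + 6) - 38/(u + 6)²


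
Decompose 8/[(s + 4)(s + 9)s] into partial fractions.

Using cover-up method: P = -2/5, Q = 8/45, R = 2/9
Result: (-2/5)/(s + 4) + (8/45)/(s + 9) + (2/9)/s


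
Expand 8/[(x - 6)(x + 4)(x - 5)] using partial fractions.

Using cover-up method: A = 4/5, B = 4/45, C = -8/9
Result: (4/5)/(x - 6) + (4/45)/(x + 4) - (8/9)/(x - 5)


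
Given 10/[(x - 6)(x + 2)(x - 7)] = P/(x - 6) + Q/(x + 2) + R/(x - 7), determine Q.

Cover-up at x = -2: Q = 10/[(-2 - 6)(-2 - 7)] = 10/[(-8)(-9)] = 10/72 = 5/36


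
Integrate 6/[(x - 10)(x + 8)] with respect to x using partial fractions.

Decompose: 6/[(x - 10)(x + 8)] = (1/3)/(x - 10) - (1/3)/(x + 8). Integrate each term: (1/3) ln|(x - 10)| - (1/3) ln|(x + 8)| + C


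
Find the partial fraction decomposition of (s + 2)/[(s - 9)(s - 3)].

At s=9: α = (1·9 + 2)/(9 - 3) = 11/6. At s=3: β = (1·3 + 2)/(3 - 9) = -5/6
Result: (11/6)/(s - 9) - (5/6)/(s - 3)


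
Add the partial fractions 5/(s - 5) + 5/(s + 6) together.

Common denominator (s - 5)(s + 6). Numerator: 5(s + 6) + 5(s - 5) = (5s + 30) + (5s - 25) = 10s + 5
Result: (10s + 5)/[(s - 5)(s + 6)]


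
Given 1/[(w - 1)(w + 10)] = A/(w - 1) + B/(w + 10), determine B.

Cover-up at w = -10: B = 1/(-10 - 1) = -1/11


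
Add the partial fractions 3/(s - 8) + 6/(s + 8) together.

Common denominator (s - 8)(s + 8). Numerator: 3(s + 8) + 6(s - 8) = (3s + 24) + (6s - 48) = 9s - 24
Result: (9s - 24)/[(s - 8)(s + 8)]


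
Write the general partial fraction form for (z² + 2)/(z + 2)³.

Repeated linear factor (power 3): α/(z + 2) + β/(z + 2)² + γ/(z + 2)³


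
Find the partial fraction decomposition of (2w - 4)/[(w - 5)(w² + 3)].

At w=5: α = (2·5 - 4)/(5² + 3) = 3/14. β = -α = -3/14, γ = 2 - 5·α = 13/14
Result: (3/14)/(w - 5) - ((3/14)w - 13/14)/(w² + 3)


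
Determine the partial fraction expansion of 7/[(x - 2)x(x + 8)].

Using cover-up method: α = 7/20, β = -7/16, γ = 7/80
Result: (7/20)/(x - 2) - (7/16)/x + (7/80)/(x + 8)


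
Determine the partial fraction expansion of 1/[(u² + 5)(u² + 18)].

Coefficient matching gives P = R = 0, Q = 1/(18-5) = 1/13, S = -Q = -1/13
Result: (1/13)/(u² + 5) - (1/13)/(u² + 18)


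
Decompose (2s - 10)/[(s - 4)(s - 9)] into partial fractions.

At s=4: A = (2·4 - 10)/(4 - 9) = 2/5. At s=9: B = (2·9 - 10)/(9 - 4) = 8/5
Result: (2/5)/(s - 4) + (8/5)/(s - 9)


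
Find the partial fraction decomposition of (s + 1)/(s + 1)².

(s + 1) = A(s + 1) + B. At s = -1: B = 1·(-1) + 1 = 0. Coeff of s: A = 1
Result: 1/(s + 1)


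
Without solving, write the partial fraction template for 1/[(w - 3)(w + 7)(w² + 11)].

Two linear + quadratic: P/(w - 3) + Q/(w + 7) + (Rw + S)/(w² + 11)


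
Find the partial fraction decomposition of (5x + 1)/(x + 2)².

(5x + 1) = P(x + 2) + Q. At x = -2: Q = 5·(-2) + 1 = -9. Coeff of x: P = 5
Result: 5/(x + 2) - 9/(x + 2)²


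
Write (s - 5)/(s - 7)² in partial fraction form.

(s - 5) = α(s - 7) + β. At s = 7: β = 1·7 - 5 = 2. Coeff of s: α = 1
Result: 1/(s - 7) + 2/(s - 7)²


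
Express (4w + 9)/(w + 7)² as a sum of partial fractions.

(4w + 9) = A(w + 7) + B. At w = -7: B = 4·(-7) + 9 = -19. Coeff of w: A = 4
Result: 4/(w + 7) - 19/(w + 7)²


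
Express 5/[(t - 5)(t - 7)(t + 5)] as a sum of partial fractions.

Using cover-up method: α = -1/4, β = 5/24, γ = 1/24
Result: (-1/4)/(t - 5) + (5/24)/(t - 7) + (1/24)/(t + 5)


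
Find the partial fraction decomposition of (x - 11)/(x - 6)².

(x - 11) = P(x - 6) + Q. At x = 6: Q = 1·6 - 11 = -5. Coeff of x: P = 1
Result: 1/(x - 6) - 5/(x - 6)²


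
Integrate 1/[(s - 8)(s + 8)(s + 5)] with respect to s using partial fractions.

Cover-up: P = 1/208, Q = 1/48, R = -1/39. Decomposition: (1/208)/(s - 8) + (1/48)/(s + 8) - (1/39)/(s + 5). Integrate each term: (1/208) ln|(s - 8)| + (1/48) ln|(s + 8)| - (1/39) ln|(s + 5)| + C


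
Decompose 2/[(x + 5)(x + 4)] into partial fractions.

2/(x + 5)(x + 4) = A/(x + 5) + B/(x + 4). A = 2/(-5 + 4) = -2, B = 2/(-4 + 5) = 2
Result: -2/(x + 5) + 2/(x + 4)


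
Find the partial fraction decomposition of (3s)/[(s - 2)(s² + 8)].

At s=2: A = (3·2 + 0)/(2² + 8) = 1/2. B = -A = -1/2, C = 3 - 2·A = 2
Result: (1/2)/(s - 2) - ((1/2)s - 2)/(s² + 8)


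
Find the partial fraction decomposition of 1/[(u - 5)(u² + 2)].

Cover-up at u = 5: α = 1/(5² + 2) = 1/27. Then β = -α = -1/27, γ = -α·(0 + 5) = -5/27
Result: (1/27)/(u - 5) - ((1/27)u + 5/27)/(u² + 2)


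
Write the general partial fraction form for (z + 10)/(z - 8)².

Repeated linear factor: P/(z - 8) + Q/(z - 8)²


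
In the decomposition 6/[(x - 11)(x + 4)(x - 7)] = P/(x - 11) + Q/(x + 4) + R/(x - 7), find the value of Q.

Cover-up at x = -4: Q = 6/[(-4 - 11)(-4 - 7)] = 6/[(-15)(-11)] = 6/165 = 2/55


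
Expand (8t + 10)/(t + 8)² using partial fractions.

(8t + 10) = A(t + 8) + B. At t = -8: B = 8·(-8) + 10 = -54. Coeff of t: A = 8
Result: 8/(t + 8) - 54/(t + 8)²


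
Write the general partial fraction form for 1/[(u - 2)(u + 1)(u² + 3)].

Two linear + quadratic: P/(u - 2) + Q/(u + 1) + (Ru + S)/(u² + 3)


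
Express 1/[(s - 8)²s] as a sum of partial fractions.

Cover-up at s=0: γ = 1/(0 - 8)² = 1/64. Cover-up at s=8: β = 1/(8 - 0) = 1/8. Comparing s² coeff: α = -γ = -1/64
Result: (-1/64)/(s - 8) + (1/8)/(s - 8)² + (1/64)/s


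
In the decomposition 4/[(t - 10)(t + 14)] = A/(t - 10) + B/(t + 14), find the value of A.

Cover-up at t = 10: A = 4/(10 + 14) = 4/24 = 1/6


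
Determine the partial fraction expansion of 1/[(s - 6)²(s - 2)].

Cover-up at s=2: R = 1/(2 - 6)² = 1/16. Cover-up at s=6: Q = 1/(6 - 2) = 1/4. Comparing s² coeff: P = -R = -1/16
Result: (-1/16)/(s - 6) + (1/4)/(s - 6)² + (1/16)/(s - 2)


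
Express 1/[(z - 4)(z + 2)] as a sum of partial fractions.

1/(z - 4)(z + 2) = A/(z - 4) + B/(z + 2). A = 1/(4 + 2) = 1/6, B = 1/(-2 - 4) = -1/6
Result: (1/6)/(z - 4) - (1/6)/(z + 2)


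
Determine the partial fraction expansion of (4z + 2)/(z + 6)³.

(4z + 2) = A(z + 6)² + B(z + 6) + C. At z = -6: C = 4·(-6) + 2 = -22. Coefficients: A = 0, B = 4
Result: 4/(z + 6)² - 22/(z + 6)³


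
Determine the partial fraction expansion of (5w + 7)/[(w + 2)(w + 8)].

At w=-2: P = (5·(-2) + 7)/(-2 + 8) = -1/2. At w=-8: Q = (5·(-8) + 7)/(-8 + 2) = 11/2
Result: (-1/2)/(w + 2) + (11/2)/(w + 8)


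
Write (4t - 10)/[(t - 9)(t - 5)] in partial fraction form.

At t=9: α = (4·9 - 10)/(9 - 5) = 13/2. At t=5: β = (4·5 - 10)/(5 - 9) = -5/2
Result: (13/2)/(t - 9) - (5/2)/(t - 5)


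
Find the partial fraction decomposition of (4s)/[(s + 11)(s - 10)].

At s=-11: A = (4·(-11) + 0)/(-11 - 10) = 44/21. At s=10: B = (4·10 + 0)/(10 + 11) = 40/21
Result: (44/21)/(s + 11) + (40/21)/(s - 10)


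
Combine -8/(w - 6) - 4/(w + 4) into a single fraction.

Common denominator (w - 6)(w + 4). Numerator: -8(w + 4) - 4(w - 6) = (-8w - 32) - (4w - 24) = -12w - 8
Result: (-12w - 8)/[(w - 6)(w + 4)]


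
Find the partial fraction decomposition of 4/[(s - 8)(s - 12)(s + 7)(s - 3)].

Using Heaviside cover-up: (-1/75)/(s - 8) + (1/171)/(s - 12) - (2/1425)/(s + 7) + (2/225)/(s - 3)


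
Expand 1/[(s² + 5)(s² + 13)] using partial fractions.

Coefficient matching gives A = C = 0, B = 1/(13-5) = 1/8, D = -B = -1/8
Result: (1/8)/(s² + 5) - (1/8)/(s² + 13)


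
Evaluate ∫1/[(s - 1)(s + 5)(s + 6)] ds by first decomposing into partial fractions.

Cover-up: A = 1/42, B = -1/6, C = 1/7. Decomposition: (1/42)/(s - 1) - (1/6)/(s + 5) + (1/7)/(s + 6). Integrate each term: (1/42) ln|(s - 1)| - (1/6) ln|(s + 5)| + (1/7) ln|(s + 6)| + C


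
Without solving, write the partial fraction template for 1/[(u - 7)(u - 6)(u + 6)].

Three distinct linear factors: A/(u - 7) + B/(u - 6) + C/(u + 6)


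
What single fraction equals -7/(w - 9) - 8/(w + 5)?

Common denominator (w - 9)(w + 5). Numerator: -7(w + 5) - 8(w - 9) = (-7w - 35) - (8w - 72) = -15w + 37
Result: (-15w + 37)/[(w - 9)(w + 5)]


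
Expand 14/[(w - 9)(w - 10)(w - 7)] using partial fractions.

Using cover-up method: A = -7, B = 14/3, C = 7/3
Result: -7/(w - 9) + (14/3)/(w - 10) + (7/3)/(w - 7)


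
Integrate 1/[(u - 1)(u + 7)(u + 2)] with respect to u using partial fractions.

Cover-up: P = 1/24, Q = 1/40, R = -1/15. Decomposition: (1/24)/(u - 1) + (1/40)/(u + 7) - (1/15)/(u + 2). Integrate each term: (1/24) ln|(u - 1)| + (1/40) ln|(u + 7)| - (1/15) ln|(u + 2)| + C


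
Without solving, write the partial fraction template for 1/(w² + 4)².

Repeated quadratic factor: (αw + β)/(w² + 4) + (γw + δ)/(w² + 4)²


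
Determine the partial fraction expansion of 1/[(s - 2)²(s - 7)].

Cover-up at s=7: R = 1/(7 - 2)² = 1/25. Cover-up at s=2: Q = 1/(2 - 7) = -1/5. Comparing s² coeff: P = -R = -1/25
Result: (-1/25)/(s - 2) - (1/5)/(s - 2)² + (1/25)/(s - 7)


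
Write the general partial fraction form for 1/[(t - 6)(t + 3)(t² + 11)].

Two linear + quadratic: A/(t - 6) + B/(t + 3) + (Ct + D)/(t² + 11)


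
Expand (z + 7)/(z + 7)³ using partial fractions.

(z + 7) = P(z + 7)² + Q(z + 7) + R. At z = -7: R = 1·(-7) + 7 = 0. Coefficients: P = 0, Q = 1
Result: 1/(z + 7)²


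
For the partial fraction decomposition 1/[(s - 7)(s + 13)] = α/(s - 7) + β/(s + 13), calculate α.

Cover-up at s = 7: α = 1/(7 + 13) = 1/20


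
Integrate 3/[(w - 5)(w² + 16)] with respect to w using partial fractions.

Cover-up at w=5: A = 3/(5²+16) = 3/41. Coeff matching: B = -3/41, C = -15/41. Decomposition: (3/41)/(w - 5) - ((3/41)w + 15/41)/(w² + 16). Integrate: linear → ln, quadratic → (1/2)ln + arctan: (3/41) ln|(w - 5)| - (3/82) ln(w² + 16) - (15/164) arctan(w/4) + C


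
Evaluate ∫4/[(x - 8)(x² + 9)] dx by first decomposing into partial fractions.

Cover-up at x=8: A = 4/(8²+9) = 4/73. Coeff matching: B = -4/73, C = -32/73. Decomposition: (4/73)/(x - 8) - ((4/73)x + 32/73)/(x² + 9). Integrate: linear → ln, quadratic → (1/2)ln + arctan: (4/73) ln|(x - 8)| - (2/73) ln(x² + 9) - (32/219) arctan(x/3) + C


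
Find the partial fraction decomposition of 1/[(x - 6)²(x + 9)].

Cover-up at x=-9: C = 1/(-9 - 6)² = 1/225. Cover-up at x=6: B = 1/(6 + 9) = 1/15. Comparing x² coeff: A = -C = -1/225
Result: (-1/225)/(x - 6) + (1/15)/(x - 6)² + (1/225)/(x + 9)


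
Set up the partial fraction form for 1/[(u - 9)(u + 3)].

Distinct linear factors: A/(u - 9) + B/(u + 3)


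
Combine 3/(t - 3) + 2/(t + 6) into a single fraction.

Common denominator (t - 3)(t + 6). Numerator: 3(t + 6) + 2(t - 3) = (3t + 18) + (2t - 6) = 5t + 12
Result: (5t + 12)/[(t - 3)(t + 6)]


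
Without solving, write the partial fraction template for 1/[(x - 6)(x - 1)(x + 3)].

Three distinct linear factors: α/(x - 6) + β/(x - 1) + γ/(x + 3)


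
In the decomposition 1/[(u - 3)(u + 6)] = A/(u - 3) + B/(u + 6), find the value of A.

Cover-up at u = 3: A = 1/(3 + 6) = 1/9


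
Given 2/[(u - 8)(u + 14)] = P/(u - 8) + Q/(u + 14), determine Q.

Cover-up at u = -14: Q = 2/(-14 - 8) = -2/22 = -1/11


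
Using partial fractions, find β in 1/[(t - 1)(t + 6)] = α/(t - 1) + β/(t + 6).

Cover-up at t = -6: β = 1/(-6 - 1) = -1/7


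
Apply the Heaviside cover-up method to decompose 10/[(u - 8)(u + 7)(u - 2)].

Cover (u - 8), u=8: A = 10/[(8 + 7)(8 - 2)] = 1/9. Cover (u + 7), u=-7: B = 10/[(-7 - 8)(-7 - 2)] = 2/27. Cover (u - 2), u=2: C = 10/[(2 - 8)(2 + 7)] = -5/27.
Result: (1/9)/(u - 8) + (2/27)/(u + 7) - (5/27)/(u - 2)


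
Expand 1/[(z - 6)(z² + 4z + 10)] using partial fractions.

Cover-up at z = 6: A = 1/(6² + 4·6 + 10) = 1/70. Then B = -A = -1/70, C = -A·(4 + 6) = -1/7
Result: (1/70)/(z - 6) - ((1/70)z + 1/7)/(z² + 4z + 10)


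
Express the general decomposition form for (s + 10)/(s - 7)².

Repeated linear factor: α/(s - 7) + β/(s - 7)²


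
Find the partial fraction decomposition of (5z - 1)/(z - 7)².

(5z - 1) = A(z - 7) + B. At z = 7: B = 5·7 - 1 = 34. Coeff of z: A = 5
Result: 5/(z - 7) + 34/(z - 7)²


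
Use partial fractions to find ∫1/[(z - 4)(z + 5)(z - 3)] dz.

Cover-up: P = 1/9, Q = 1/72, R = -1/8. Decomposition: (1/9)/(z - 4) + (1/72)/(z + 5) - (1/8)/(z - 3). Integrate each term: (1/9) ln|(z - 4)| + (1/72) ln|(z + 5)| - (1/8) ln|(z - 3)| + C


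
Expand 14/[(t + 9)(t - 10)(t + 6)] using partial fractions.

Using cover-up method: A = 14/57, B = 7/152, C = -7/24
Result: (14/57)/(t + 9) + (7/152)/(t - 10) - (7/24)/(t + 6)


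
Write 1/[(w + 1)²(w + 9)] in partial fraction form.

Cover-up at w=-9: C = 1/(-9 + 1)² = 1/64. Cover-up at w=-1: B = 1/(-1 + 9) = 1/8. Comparing w² coeff: A = -C = -1/64
Result: (-1/64)/(w + 1) + (1/8)/(w + 1)² + (1/64)/(w + 9)


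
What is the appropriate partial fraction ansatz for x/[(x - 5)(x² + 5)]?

Linear + irreducible quadratic: α/(x - 5) + (βx + γ)/(x² + 5)


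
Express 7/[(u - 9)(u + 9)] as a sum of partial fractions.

7/(u - 9)(u + 9) = P/(u - 9) + Q/(u + 9). P = 7/(9 + 9) = 7/18, Q = 7/(-9 - 9) = -7/18
Result: (7/18)/(u - 9) - (7/18)/(u + 9)


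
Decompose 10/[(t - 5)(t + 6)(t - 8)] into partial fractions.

Using cover-up method: P = -10/33, Q = 5/77, R = 5/21
Result: (-10/33)/(t - 5) + (5/77)/(t + 6) + (5/21)/(t - 8)


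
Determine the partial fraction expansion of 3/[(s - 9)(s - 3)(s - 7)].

Using cover-up method: A = 1/4, B = 1/8, C = -3/8
Result: (1/4)/(s - 9) + (1/8)/(s - 3) - (3/8)/(s - 7)


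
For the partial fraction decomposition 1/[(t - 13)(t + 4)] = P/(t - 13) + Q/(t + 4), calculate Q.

Cover-up at t = -4: Q = 1/(-4 - 13) = -1/17


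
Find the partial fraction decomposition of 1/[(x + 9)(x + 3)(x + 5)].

Using cover-up method: A = 1/24, B = 1/12, C = -1/8
Result: (1/24)/(x + 9) + (1/12)/(x + 3) - (1/8)/(x + 5)


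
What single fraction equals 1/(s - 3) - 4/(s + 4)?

Common denominator (s - 3)(s + 4). Numerator: 1(s + 4) - 4(s - 3) = (s + 4) - (4s - 12) = -3s + 16
Result: (-3s + 16)/[(s - 3)(s + 4)]


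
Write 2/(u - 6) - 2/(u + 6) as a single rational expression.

Common denominator (u - 6)(u + 6). Numerator: 2(u + 6) - 2(u - 6) = (2u + 12) - (2u - 12) = 24
Result: (24)/[(u - 6)(u + 6)]


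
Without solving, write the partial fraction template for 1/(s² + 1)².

Repeated quadratic factor: (αs + β)/(s² + 1) + (γs + δ)/(s² + 1)²


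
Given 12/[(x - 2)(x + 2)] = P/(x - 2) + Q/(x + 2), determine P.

Cover-up at x = 2: P = 12/(2 + 2) = 12/4 = 3


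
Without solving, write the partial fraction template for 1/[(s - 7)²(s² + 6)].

Repeated linear + quadratic: P/(s - 7) + Q/(s - 7)² + (Rs + S)/(s² + 6)


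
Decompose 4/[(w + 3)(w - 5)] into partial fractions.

4/(w + 3)(w - 5) = A/(w + 3) + B/(w - 5). A = 4/(-3 - 5) = -1/2, B = 4/(5 + 3) = 1/2
Result: (-1/2)/(w + 3) + (1/2)/(w - 5)


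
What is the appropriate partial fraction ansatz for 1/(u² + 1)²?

Repeated quadratic factor: (αu + β)/(u² + 1) + (γu + δ)/(u² + 1)²


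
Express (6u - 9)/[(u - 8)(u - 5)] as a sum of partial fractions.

At u=8: P = (6·8 - 9)/(8 - 5) = 13. At u=5: Q = (6·5 - 9)/(5 - 8) = -7
Result: 13/(u - 8) - 7/(u - 5)


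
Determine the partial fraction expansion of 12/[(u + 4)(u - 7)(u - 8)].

Using cover-up method: A = 1/11, B = -12/11, C = 1
Result: (1/11)/(u + 4) - (12/11)/(u - 7) + 1/(u - 8)


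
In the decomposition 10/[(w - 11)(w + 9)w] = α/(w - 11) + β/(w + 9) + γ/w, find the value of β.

Cover-up at w = -9: β = 10/[(-9 - 11)(-9 - 0)] = 10/[(-20)(-9)] = 10/180 = 1/18


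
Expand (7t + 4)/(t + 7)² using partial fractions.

(7t + 4) = α(t + 7) + β. At t = -7: β = 7·(-7) + 4 = -45. Coeff of t: α = 7
Result: 7/(t + 7) - 45/(t + 7)²


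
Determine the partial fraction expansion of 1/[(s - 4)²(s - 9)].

Cover-up at s=9: R = 1/(9 - 4)² = 1/25. Cover-up at s=4: Q = 1/(4 - 9) = -1/5. Comparing s² coeff: P = -R = -1/25
Result: (-1/25)/(s - 4) - (1/5)/(s - 4)² + (1/25)/(s - 9)


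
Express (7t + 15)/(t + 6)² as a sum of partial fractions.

(7t + 15) = P(t + 6) + Q. At t = -6: Q = 7·(-6) + 15 = -27. Coeff of t: P = 7
Result: 7/(t + 6) - 27/(t + 6)²


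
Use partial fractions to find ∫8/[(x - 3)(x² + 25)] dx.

Cover-up at x=3: P = 8/(3²+25) = 4/17. Coeff matching: Q = -4/17, R = -12/17. Decomposition: (4/17)/(x - 3) - ((4/17)x + 12/17)/(x² + 25). Integrate: linear → ln, quadratic → (1/2)ln + arctan: (4/17) ln|(x - 3)| - (2/17) ln(x² + 25) - (12/85) arctan(x/5) + C


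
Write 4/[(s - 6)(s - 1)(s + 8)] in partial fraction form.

Using cover-up method: A = 2/35, B = -4/45, C = 2/63
Result: (2/35)/(s - 6) - (4/45)/(s - 1) + (2/63)/(s + 8)


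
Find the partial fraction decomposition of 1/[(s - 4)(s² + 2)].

Cover-up at s = 4: α = 1/(4² + 2) = 1/18. Then β = -α = -1/18, γ = -α·(0 + 4) = -2/9
Result: (1/18)/(s - 4) - ((1/18)s + 2/9)/(s² + 2)


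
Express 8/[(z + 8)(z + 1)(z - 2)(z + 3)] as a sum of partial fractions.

Using Heaviside cover-up: (-4/175)/(z + 8) - (4/21)/(z + 1) + (4/75)/(z - 2) + (4/25)/(z + 3)


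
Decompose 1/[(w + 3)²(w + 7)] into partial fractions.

Cover-up at w=-7: C = 1/(-7 + 3)² = 1/16. Cover-up at w=-3: B = 1/(-3 + 7) = 1/4. Comparing w² coeff: A = -C = -1/16
Result: (-1/16)/(w + 3) + (1/4)/(w + 3)² + (1/16)/(w + 7)


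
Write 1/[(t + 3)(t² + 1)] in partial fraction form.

Cover-up at t = -3: α = 1/((-3)² + 1) = 1/10. Then β = -α = -1/10, γ = -α·(0 - 3) = 3/10
Result: (1/10)/(t + 3) - ((1/10)t - 3/10)/(t² + 1)


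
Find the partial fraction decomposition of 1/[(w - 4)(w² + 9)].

Cover-up at w = 4: P = 1/(4² + 9) = 1/25. Then Q = -P = -1/25, R = -P·(0 + 4) = -4/25
Result: (1/25)/(w - 4) - ((1/25)w + 4/25)/(w² + 9)


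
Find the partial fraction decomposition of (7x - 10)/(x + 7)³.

(7x - 10) = P(x + 7)² + Q(x + 7) + R. At x = -7: R = 7·(-7) - 10 = -59. Coefficients: P = 0, Q = 7
Result: 7/(x + 7)² - 59/(x + 7)³


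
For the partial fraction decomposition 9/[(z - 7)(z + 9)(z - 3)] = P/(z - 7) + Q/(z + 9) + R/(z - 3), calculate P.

Cover-up at z = 7: P = 9/[(7 + 9)(7 - 3)] = 9/[(16)(4)] = 9/64


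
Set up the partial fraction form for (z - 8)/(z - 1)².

Repeated linear factor: P/(z - 1) + Q/(z - 1)²


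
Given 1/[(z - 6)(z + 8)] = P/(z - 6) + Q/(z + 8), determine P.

Cover-up at z = 6: P = 1/(6 + 8) = 1/14


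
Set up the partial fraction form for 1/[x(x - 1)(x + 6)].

Three distinct linear factors: A/x + B/(x - 1) + C/(x + 6)


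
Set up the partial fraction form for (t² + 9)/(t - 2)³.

Repeated linear factor (power 3): P/(t - 2) + Q/(t - 2)² + R/(t - 2)³


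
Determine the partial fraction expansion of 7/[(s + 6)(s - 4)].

7/(s + 6)(s - 4) = A/(s + 6) + B/(s - 4). A = 7/(-6 - 4) = -7/10, B = 7/(4 + 6) = 7/10
Result: (-7/10)/(s + 6) + (7/10)/(s - 4)


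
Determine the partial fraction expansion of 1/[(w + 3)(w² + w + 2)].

Cover-up at w = -3: P = 1/((-3)² + 1·(-3) + 2) = 1/8. Then Q = -P = -1/8, R = -P·(1 - 3) = 1/4
Result: (1/8)/(w + 3) - ((1/8)w - 1/4)/(w² + w + 2)


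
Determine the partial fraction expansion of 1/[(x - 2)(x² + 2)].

Cover-up at x = 2: P = 1/(2² + 2) = 1/6. Then Q = -P = -1/6, R = -P·(0 + 2) = -1/3
Result: (1/6)/(x - 2) - ((1/6)x + 1/3)/(x² + 2)


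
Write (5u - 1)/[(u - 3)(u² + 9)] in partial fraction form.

At u=3: α = (5·3 - 1)/(3² + 9) = 7/9. β = -α = -7/9, γ = 5 - 3·α = 8/3
Result: (7/9)/(u - 3) - ((7/9)u - 8/3)/(u² + 9)


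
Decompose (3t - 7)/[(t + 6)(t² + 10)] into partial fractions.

At t=-6: α = (3·(-6) - 7)/((-6)² + 10) = -25/46. β = -α = 25/46, γ = 3 - (-6)·α = -6/23
Result: (-25/46)/(t + 6) + ((25/46)t - 6/23)/(t² + 10)


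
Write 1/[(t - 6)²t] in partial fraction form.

Cover-up at t=0: C = 1/(0 - 6)² = 1/36. Cover-up at t=6: B = 1/(6 - 0) = 1/6. Comparing t² coeff: A = -C = -1/36
Result: (-1/36)/(t - 6) + (1/6)/(t - 6)² + (1/36)/t


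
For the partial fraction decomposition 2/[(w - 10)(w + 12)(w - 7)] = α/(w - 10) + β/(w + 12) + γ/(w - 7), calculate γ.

Cover-up at w = 7: γ = 2/[(7 - 10)(7 + 12)] = 2/[(-3)(19)] = -2/57


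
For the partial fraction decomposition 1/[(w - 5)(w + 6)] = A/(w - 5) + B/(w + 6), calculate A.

Cover-up at w = 5: A = 1/(5 + 6) = 1/11


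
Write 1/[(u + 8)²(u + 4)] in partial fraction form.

Cover-up at u=-4: γ = 1/(-4 + 8)² = 1/16. Cover-up at u=-8: β = 1/(-8 + 4) = -1/4. Comparing u² coeff: α = -γ = -1/16
Result: (-1/16)/(u + 8) - (1/4)/(u + 8)² + (1/16)/(u + 4)


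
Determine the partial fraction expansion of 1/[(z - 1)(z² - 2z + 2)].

Cover-up at z = 1: α = 1/(1² - 2·1 + 2) = 1. Then β = -α = -1, γ = -α·(-2 + 1) = 1
Result: 1/(z - 1) - (z - 1)/(z² - 2z + 2)


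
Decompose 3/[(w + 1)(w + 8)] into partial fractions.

3/(w + 1)(w + 8) = A/(w + 1) + B/(w + 8). A = 3/(-1 + 8) = 3/7, B = 3/(-8 + 1) = -3/7
Result: (3/7)/(w + 1) - (3/7)/(w + 8)


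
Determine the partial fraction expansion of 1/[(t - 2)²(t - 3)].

Cover-up at t=3: C = 1/(3 - 2)² = 1. Cover-up at t=2: B = 1/(2 - 3) = -1. Comparing t² coeff: A = -C = -1
Result: -1/(t - 2) - 1/(t - 2)² + 1/(t - 3)


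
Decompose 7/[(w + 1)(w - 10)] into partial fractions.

7/(w + 1)(w - 10) = A/(w + 1) + B/(w - 10). A = 7/(-1 - 10) = -7/11, B = 7/(10 + 1) = 7/11
Result: (-7/11)/(w + 1) + (7/11)/(w - 10)


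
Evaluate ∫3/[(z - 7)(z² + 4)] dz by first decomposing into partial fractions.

Cover-up at z=7: P = 3/(7²+4) = 3/53. Coeff matching: Q = -3/53, R = -21/53. Decomposition: (3/53)/(z - 7) - ((3/53)z + 21/53)/(z² + 4). Integrate: linear → ln, quadratic → (1/2)ln + arctan: (3/53) ln|(z - 7)| - (3/106) ln(z² + 4) - (21/106) arctan(z/2) + C


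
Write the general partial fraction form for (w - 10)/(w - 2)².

Repeated linear factor: A/(w - 2) + B/(w - 2)²


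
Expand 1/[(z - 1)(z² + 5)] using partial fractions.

Cover-up at z = 1: α = 1/(1² + 5) = 1/6. Then β = -α = -1/6, γ = -α·(0 + 1) = -1/6
Result: (1/6)/(z - 1) - ((1/6)z + 1/6)/(z² + 5)


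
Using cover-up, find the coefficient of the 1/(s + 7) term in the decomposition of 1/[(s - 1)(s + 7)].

Cover (s + 7), set s=-7: 1/((s - 1) at s=-7) = 1/(-8) = -1/8


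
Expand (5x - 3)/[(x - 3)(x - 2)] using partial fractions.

At x=3: A = (5·3 - 3)/(3 - 2) = 12. At x=2: B = (5·2 - 3)/(2 - 3) = -7
Result: 12/(x - 3) - 7/(x - 2)


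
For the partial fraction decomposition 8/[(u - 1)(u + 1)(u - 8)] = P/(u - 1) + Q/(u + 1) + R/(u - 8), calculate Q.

Cover-up at u = -1: Q = 8/[(-1 - 1)(-1 - 8)] = 8/[(-2)(-9)] = 8/18 = 4/9


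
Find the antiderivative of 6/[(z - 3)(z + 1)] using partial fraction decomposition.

Decompose: 6/[(z - 3)(z + 1)] = (3/2)/(z - 3) - (3/2)/(z + 1). Integrate each term: (3/2) ln|(z - 3)| - (3/2) ln|(z + 1)| + C


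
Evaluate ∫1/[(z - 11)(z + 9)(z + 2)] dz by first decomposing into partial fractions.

Cover-up: α = 1/260, β = 1/140, γ = -1/91. Decomposition: (1/260)/(z - 11) + (1/140)/(z + 9) - (1/91)/(z + 2). Integrate each term: (1/260) ln|(z - 11)| + (1/140) ln|(z + 9)| - (1/91) ln|(z + 2)| + C


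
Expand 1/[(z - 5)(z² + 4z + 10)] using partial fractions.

Cover-up at z = 5: P = 1/(5² + 4·5 + 10) = 1/55. Then Q = -P = -1/55, R = -P·(4 + 5) = -9/55
Result: (1/55)/(z - 5) - ((1/55)z + 9/55)/(z² + 4z + 10)
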